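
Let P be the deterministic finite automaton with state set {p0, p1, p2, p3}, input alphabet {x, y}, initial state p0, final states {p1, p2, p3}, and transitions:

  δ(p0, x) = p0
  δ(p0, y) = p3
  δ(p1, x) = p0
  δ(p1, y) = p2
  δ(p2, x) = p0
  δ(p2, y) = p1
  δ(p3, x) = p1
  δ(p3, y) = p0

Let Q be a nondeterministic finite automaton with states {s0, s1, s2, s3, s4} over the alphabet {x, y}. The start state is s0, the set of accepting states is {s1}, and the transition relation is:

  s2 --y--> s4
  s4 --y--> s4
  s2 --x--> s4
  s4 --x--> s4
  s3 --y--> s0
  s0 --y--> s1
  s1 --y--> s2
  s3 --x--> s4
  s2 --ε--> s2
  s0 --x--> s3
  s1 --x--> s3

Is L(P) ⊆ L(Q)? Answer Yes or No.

The string xy is in L(P) but not in L(Q).
So L(P) ⊄ L(Q).

No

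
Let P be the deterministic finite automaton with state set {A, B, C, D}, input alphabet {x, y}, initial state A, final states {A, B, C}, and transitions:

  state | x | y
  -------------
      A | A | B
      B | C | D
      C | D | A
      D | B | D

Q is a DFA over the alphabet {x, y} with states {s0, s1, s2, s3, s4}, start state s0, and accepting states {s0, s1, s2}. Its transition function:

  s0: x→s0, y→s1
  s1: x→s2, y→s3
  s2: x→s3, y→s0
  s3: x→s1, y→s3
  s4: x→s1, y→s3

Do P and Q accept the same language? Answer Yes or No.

Exploring the product automaton P × Q from the start pair (A, s0), following both machines on each input symbol, reaches 4 state pairs: (A, s0), (B, s1), (C, s2), (D, s3).
P accepts in {A, B, C} and Q accepts in {s0, s1, s2}. In every reachable pair the two components are either both accepting — (A, s0), (B, s1), (C, s2) — or both non-accepting, so no string is accepted by exactly one of the machines: L(P) \ L(Q) and L(Q) \ L(P) are both empty.
Hence every string is accepted by P iff it is accepted by Q, and the two languages coincide.

Yes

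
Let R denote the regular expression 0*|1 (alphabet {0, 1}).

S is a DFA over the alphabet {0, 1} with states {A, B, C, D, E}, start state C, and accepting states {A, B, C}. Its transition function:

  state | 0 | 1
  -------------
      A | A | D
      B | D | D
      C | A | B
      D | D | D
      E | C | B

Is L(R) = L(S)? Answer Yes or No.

Converting the expression R to a DFA (subset construction, then merging equivalent states) gives the minimal DFA with states {r0, r1, r2, r3}, start state r0, accepting states {r0, r1, r2} and transitions r0: 0→r1, 1→r2; r1: 0→r1, 1→r3; r2: 0→r3, 1→r3; r3: 0→r3, 1→r3.
Exploring the product automaton R × S from the start pair (r0, C), following both machines on each input symbol, reaches 4 state pairs: (r0, C), (r1, A), (r2, B), (r3, D).
R accepts in {r0, r1, r2} and S accepts in {A, B, C}. In every reachable pair the two components are either both accepting — (r0, C), (r1, A), (r2, B) — or both non-accepting, so no string is accepted by exactly one of the machines: L(R) \ L(S) and L(S) \ L(R) are both empty.
Hence every string is accepted by R iff it is accepted by S, and the two languages coincide.

Yes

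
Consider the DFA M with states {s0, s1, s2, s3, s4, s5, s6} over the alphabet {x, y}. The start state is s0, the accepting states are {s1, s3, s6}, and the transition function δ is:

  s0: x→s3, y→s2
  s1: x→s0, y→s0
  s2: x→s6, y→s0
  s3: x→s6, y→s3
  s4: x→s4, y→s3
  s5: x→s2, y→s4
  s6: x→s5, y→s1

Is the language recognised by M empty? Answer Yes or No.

The string x is accepted: the run s0 → s3 ends in the accepting state s3.
Since at least one string is accepted, L(M) is not empty.

No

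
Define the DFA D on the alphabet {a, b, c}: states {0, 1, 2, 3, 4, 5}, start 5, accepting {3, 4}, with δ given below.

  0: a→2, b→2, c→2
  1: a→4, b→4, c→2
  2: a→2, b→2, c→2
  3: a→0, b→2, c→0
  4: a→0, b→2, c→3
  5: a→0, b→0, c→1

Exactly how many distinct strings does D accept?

The useful subgraph on states {1, 3, 4, 5} is acyclic, so L(D) is finite; the longest accepting path visits 4 useful states, giving maximum string length 3.
Counting accepting paths from 5 by length: 2 of length 2, 2 of length 3. Total 4.

4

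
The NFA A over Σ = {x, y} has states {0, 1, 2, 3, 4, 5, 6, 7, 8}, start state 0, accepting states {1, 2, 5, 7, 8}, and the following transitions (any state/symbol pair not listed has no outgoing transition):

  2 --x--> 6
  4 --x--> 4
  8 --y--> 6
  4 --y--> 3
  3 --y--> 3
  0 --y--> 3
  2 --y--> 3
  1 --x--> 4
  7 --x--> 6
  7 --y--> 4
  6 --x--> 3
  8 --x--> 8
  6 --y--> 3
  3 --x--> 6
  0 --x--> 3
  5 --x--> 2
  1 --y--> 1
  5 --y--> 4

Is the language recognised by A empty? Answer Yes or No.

Yes

The states reachable from the start state are {0, 3, 6}.
None of the accepting states {1, 2, 5, 7, 8} is reachable, so no string is accepted and L(A) = ∅.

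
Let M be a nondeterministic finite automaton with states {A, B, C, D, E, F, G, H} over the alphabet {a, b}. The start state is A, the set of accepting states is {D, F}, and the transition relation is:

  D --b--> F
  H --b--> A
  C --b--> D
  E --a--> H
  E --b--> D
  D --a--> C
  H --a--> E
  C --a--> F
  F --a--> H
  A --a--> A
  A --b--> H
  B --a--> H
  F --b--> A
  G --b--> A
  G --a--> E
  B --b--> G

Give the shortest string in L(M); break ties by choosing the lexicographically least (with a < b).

bab

A breadth-first search from A reaches an accepting state first via the path A → H → E → D on input bab.
No string of length < 3 is accepted (BFS exhausts all shorter strings without reaching an accepting state), and bab is the lexicographically least accepting string of length 3.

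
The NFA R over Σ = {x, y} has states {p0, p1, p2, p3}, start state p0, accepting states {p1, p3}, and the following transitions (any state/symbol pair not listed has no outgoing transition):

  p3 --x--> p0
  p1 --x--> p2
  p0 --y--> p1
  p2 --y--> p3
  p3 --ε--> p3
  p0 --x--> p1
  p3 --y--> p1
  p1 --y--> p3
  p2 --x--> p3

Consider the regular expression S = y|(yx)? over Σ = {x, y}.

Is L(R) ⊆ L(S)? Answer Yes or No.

No

The string x is in L(R) but not in L(S).
So L(R) ⊄ L(S).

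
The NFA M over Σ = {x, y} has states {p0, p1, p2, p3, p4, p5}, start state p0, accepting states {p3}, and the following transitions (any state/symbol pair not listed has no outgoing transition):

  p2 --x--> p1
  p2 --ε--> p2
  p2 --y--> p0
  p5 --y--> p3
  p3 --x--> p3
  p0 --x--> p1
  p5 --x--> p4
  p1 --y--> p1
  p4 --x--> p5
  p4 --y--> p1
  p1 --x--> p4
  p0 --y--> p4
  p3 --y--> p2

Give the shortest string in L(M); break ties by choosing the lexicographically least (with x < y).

A breadth-first search from p0 reaches an accepting state first via the path p0 → p4 → p5 → p3 on input yxy.
No string of length < 3 is accepted (BFS exhausts all shorter strings without reaching an accepting state), and yxy is the lexicographically least accepting string of length 3.

yxy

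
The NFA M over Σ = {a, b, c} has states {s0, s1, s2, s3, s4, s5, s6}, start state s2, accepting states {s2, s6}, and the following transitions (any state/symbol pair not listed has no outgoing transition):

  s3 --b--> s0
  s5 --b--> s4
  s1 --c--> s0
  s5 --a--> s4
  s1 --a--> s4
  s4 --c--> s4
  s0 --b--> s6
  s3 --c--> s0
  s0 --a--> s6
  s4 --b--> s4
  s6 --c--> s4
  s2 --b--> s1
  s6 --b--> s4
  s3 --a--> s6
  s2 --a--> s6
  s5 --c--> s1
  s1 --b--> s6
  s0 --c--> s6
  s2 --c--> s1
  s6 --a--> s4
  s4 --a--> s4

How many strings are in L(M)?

The useful subgraph on states {s0, s1, s2, s6} is acyclic, so L(M) is finite; the longest accepting path visits 4 useful states, giving maximum string length 3.
Counting accepting paths from s2 by length: 1 of length 0, 1 of length 1, 2 of length 2, 6 of length 3. Total 10.

10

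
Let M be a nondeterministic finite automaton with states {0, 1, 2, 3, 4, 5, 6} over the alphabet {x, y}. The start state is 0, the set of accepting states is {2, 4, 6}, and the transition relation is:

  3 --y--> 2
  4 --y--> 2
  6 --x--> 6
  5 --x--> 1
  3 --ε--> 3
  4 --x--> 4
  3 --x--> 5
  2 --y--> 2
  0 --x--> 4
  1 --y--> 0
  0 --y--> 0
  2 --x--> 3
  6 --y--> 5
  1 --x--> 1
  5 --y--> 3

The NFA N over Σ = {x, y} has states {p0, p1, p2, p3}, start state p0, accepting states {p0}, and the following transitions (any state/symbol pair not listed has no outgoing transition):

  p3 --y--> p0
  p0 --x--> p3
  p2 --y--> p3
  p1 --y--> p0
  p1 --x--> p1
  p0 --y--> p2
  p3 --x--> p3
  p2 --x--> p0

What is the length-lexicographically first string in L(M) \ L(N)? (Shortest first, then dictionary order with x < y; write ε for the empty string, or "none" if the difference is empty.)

x

The string x is accepted by M but not by N.
No shorter string lies in the difference, and x is the lexicographically first length-1 string in L(M) \ L(N).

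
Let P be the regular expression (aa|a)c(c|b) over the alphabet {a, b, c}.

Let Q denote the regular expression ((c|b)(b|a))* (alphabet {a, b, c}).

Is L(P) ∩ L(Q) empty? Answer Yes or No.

Yes

Converting the expression P to a DFA (subset construction, then merging equivalent states) gives the minimal DFA with states {p0, p1, p2, p3, p4, p5}, start state p0, accepting states {p5} and transitions p0: a→p1, b→p2, c→p2; p1: a→p3, b→p2, c→p4; p2: a→p2, b→p2, c→p2; p3: a→p2, b→p2, c→p4; p4: a→p2, b→p5, c→p5; p5: a→p2, b→p2, c→p2.
Converting the expression Q to a DFA (subset construction, then merging equivalent states) gives the minimal DFA with states {q0, q1, q2}, start state q0, accepting states {q0} and transitions q0: a→q1, b→q2, c→q2; q1: a→q1, b→q1, c→q1; q2: a→q0, b→q0, c→q1.
Exploring the product automaton P × Q from the start pair (p0, q0), following both machines on each input symbol, reaches 8 state pairs: (p0, q0), (p1, q1), (p2, q2), (p3, q1), (p2, q1), (p4, q1), (p2, q0), (p5, q1).
P accepts in {p5} and Q accepts in {q0}; no reachable pair has both components accepting, so no string drives both machines to acceptance simultaneously and L(P) ∩ L(Q) = ∅.
So no string is accepted by both, and the intersection is empty.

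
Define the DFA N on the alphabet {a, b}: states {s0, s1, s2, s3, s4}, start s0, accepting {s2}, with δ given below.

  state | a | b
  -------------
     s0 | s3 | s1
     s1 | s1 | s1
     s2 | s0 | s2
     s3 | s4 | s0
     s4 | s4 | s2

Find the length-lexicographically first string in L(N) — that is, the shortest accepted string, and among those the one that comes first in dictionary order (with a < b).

A breadth-first search from s0 reaches an accepting state first via the path s0 → s3 → s4 → s2 on input aab.
No string of length < 3 is accepted (BFS exhausts all shorter strings without reaching an accepting state), and aab is the lexicographically least accepting string of length 3.

aab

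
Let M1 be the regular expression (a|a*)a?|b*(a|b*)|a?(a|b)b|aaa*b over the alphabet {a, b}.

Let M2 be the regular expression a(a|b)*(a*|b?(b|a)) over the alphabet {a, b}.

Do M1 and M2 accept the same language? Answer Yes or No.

The empty string ε is accepted by M1 but rejected by M2.
So L(M1) ≠ L(M2).

No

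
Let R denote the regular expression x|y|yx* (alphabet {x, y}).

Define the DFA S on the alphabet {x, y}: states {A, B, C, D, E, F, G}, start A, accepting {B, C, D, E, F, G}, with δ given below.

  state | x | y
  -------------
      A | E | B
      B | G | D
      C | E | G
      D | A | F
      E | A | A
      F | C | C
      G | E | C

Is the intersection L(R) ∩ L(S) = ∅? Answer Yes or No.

No

The string x is accepted by both R and S.
Hence L(R) ∩ L(S) ≠ ∅.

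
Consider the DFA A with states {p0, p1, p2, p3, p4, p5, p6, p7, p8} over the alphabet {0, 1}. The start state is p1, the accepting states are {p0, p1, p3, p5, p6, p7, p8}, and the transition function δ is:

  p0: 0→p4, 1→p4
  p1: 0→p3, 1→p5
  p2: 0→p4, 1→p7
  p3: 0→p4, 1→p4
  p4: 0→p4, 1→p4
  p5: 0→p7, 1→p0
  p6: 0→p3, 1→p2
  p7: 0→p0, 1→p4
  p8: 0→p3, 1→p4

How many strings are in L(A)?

The useful subgraph on states {p0, p1, p3, p5, p7} is acyclic, so L(A) is finite; the longest accepting path visits 4 useful states, giving maximum string length 3.
Counting accepting paths from p1 by length: 1 of length 0, 2 of length 1, 2 of length 2, 1 of length 3. Total 6.

6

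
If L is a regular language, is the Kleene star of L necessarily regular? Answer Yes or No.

Yes

If R is a regular expression for L then R* denotes L*; on automata, add a new accepting start state with an ε-move into the old start state and ε-moves from every old accepting state back to it.
So the regular languages are closed under Kleene star.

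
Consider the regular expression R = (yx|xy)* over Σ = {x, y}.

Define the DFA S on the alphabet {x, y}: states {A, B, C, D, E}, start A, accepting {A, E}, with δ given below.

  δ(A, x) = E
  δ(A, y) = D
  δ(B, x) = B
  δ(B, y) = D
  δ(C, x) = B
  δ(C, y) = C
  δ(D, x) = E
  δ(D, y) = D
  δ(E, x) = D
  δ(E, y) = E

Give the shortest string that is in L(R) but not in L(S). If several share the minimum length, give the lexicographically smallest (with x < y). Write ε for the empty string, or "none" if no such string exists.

xyxy

The string xyxy is accepted by R but not by S.
No shorter string lies in the difference, and xyxy is the lexicographically first length-4 string in L(R) \ L(S).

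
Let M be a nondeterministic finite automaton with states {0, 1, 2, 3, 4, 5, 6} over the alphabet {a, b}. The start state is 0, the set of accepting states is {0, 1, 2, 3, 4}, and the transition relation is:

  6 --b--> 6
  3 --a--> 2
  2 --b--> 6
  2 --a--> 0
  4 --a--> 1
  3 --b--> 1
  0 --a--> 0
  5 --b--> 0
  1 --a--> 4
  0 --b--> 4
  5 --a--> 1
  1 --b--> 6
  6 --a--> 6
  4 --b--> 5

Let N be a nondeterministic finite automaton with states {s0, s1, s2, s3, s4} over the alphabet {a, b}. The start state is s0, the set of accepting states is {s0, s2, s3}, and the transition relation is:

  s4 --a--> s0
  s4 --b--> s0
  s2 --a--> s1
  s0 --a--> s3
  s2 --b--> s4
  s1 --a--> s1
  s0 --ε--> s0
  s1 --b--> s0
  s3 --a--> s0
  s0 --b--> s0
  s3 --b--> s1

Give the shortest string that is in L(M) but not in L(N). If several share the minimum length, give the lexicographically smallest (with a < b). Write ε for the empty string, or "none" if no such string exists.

The string ab is accepted by M but not by N.
No shorter string lies in the difference, and ab is the lexicographically first length-2 string in L(M) \ L(N).

ab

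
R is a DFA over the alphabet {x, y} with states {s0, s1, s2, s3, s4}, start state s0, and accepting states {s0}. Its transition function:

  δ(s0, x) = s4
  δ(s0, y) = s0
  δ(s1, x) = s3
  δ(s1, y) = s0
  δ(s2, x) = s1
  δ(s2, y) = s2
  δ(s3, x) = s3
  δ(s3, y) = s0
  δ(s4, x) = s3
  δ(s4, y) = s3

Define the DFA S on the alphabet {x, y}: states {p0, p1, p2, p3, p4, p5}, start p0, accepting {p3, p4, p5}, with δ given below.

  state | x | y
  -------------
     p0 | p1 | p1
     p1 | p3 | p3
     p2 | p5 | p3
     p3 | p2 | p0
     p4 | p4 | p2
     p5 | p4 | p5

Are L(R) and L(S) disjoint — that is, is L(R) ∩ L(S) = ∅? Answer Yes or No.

The string yy is accepted by both R and S.
Hence L(R) ∩ L(S) ≠ ∅.

No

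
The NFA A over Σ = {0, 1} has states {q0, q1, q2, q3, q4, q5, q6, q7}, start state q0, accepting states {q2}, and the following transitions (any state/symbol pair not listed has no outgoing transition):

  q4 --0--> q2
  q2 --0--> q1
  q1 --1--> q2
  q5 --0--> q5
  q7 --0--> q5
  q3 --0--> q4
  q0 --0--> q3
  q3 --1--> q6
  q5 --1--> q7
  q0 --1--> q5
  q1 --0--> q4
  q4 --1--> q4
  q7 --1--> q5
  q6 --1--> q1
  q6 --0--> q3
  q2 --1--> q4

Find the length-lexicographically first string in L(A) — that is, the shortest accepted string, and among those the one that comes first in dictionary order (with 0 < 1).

000

A breadth-first search from q0 reaches an accepting state first via the path q0 → q3 → q4 → q2 on input 000.
No string of length < 3 is accepted (BFS exhausts all shorter strings without reaching an accepting state), and 000 is the lexicographically least accepting string of length 3.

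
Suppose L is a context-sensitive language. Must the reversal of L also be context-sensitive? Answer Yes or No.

Reversing both sides of every production of a noncontracting (context-sensitive) grammar gives another noncontracting grammar, and it generates Lᴿ; equivalently an LBA can reverse its tape in place and then run the machine for L.
So the context-sensitive languages are closed under reversal.

Yes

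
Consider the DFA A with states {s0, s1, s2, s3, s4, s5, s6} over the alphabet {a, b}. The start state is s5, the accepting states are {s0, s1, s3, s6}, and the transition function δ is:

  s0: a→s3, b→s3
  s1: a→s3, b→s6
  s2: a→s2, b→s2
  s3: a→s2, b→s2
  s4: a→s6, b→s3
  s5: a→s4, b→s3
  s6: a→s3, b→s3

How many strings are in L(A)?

5

The useful subgraph on states {s3, s4, s5, s6} is acyclic, so L(A) is finite; the longest accepting path visits 4 useful states, giving maximum string length 3.
Counting accepting paths from s5 by length: 1 of length 1, 2 of length 2, 2 of length 3. Total 5.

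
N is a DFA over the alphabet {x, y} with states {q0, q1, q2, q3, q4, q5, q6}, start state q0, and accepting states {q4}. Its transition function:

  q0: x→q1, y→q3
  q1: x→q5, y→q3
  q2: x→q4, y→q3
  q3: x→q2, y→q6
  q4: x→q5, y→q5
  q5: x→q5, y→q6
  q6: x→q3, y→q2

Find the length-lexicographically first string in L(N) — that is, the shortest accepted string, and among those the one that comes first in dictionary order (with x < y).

A breadth-first search from q0 reaches an accepting state first via the path q0 → q3 → q2 → q4 on input yxx.
No string of length < 3 is accepted (BFS exhausts all shorter strings without reaching an accepting state), and yxx is the lexicographically least accepting string of length 3.

yxx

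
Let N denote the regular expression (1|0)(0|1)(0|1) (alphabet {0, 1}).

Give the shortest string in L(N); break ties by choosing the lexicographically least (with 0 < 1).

By inspection of the expression, no string of length less than 3 matches, and 000 is the lexicographically first match of length 3.

000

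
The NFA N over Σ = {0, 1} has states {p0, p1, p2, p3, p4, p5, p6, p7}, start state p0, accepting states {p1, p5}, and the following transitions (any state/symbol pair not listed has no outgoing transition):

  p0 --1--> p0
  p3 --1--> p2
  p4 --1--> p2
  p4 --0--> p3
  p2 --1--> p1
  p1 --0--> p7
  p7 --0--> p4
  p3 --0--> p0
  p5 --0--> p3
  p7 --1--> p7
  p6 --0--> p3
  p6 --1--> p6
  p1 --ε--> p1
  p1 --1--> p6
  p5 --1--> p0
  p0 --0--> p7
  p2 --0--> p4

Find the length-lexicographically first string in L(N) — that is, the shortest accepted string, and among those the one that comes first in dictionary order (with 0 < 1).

0011

A breadth-first search from p0 reaches an accepting state first via the path p0 → p7 → p4 → p2 → p1 on input 0011.
No string of length < 4 is accepted (BFS exhausts all shorter strings without reaching an accepting state), and 0011 is the lexicographically least accepting string of length 4.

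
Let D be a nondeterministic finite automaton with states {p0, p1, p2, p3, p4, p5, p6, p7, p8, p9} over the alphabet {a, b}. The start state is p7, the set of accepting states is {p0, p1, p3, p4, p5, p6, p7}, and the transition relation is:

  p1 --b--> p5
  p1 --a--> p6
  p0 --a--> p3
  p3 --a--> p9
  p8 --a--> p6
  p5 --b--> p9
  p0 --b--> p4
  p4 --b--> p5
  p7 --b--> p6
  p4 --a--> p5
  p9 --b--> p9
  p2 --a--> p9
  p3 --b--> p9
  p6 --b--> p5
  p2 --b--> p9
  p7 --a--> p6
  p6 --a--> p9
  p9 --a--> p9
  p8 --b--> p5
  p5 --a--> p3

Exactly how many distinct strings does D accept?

The useful subgraph on states {p3, p5, p6, p7} is acyclic, so L(D) is finite; the longest accepting path visits 4 useful states, giving maximum string length 3.
Counting accepting paths from p7 by length: 1 of length 0, 2 of length 1, 2 of length 2, 2 of length 3. Total 7.

7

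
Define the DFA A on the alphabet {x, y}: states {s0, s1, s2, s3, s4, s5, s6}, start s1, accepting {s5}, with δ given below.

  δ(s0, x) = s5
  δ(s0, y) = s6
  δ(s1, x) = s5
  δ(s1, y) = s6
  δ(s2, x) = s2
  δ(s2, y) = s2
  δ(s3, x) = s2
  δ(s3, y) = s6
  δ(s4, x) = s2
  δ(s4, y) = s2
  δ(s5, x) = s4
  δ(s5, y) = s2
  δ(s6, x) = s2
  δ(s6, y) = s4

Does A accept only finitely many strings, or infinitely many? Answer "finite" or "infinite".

The useful states (reachable from s1 and able to reach an accepting state) are {s1, s5}.
Restricted to these states the transition graph has no cycle, so every accepting path has bounded length and L is finite.

finite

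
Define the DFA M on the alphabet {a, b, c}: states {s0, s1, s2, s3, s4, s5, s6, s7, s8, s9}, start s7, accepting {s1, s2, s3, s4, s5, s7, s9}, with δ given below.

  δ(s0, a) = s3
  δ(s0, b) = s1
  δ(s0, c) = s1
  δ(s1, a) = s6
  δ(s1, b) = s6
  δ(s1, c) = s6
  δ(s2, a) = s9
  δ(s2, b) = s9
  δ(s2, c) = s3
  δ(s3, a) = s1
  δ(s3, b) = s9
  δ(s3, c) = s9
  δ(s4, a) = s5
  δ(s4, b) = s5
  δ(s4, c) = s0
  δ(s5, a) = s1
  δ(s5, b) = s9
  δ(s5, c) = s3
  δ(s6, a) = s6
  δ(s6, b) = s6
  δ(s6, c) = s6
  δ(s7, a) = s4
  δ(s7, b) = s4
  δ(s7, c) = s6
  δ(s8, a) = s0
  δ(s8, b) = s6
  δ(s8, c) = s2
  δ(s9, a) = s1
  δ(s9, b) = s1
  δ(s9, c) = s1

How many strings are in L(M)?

91

The useful subgraph on states {s0, s1, s3, s4, s5, s7, s9} is acyclic, so L(M) is finite; the longest accepting path visits 6 useful states, giving maximum string length 5.
Counting accepting paths from s7 by length: 1 of length 0, 2 of length 1, 4 of length 2, 18 of length 3, 30 of length 4, 36 of length 5. Total 91.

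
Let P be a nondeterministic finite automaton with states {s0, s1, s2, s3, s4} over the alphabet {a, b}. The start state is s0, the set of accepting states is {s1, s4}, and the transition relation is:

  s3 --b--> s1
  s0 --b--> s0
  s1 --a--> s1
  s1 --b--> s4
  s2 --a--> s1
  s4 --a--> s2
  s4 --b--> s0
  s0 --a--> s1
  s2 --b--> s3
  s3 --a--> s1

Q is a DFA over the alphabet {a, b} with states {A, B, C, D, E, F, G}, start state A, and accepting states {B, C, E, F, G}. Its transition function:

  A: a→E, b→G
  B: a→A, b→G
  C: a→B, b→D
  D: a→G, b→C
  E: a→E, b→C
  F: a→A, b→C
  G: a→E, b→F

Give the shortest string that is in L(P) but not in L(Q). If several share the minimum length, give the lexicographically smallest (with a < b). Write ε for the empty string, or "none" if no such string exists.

bba

The string bba is accepted by P but not by Q.
No shorter string lies in the difference, and bba is the lexicographically first length-3 string in L(P) \ L(Q).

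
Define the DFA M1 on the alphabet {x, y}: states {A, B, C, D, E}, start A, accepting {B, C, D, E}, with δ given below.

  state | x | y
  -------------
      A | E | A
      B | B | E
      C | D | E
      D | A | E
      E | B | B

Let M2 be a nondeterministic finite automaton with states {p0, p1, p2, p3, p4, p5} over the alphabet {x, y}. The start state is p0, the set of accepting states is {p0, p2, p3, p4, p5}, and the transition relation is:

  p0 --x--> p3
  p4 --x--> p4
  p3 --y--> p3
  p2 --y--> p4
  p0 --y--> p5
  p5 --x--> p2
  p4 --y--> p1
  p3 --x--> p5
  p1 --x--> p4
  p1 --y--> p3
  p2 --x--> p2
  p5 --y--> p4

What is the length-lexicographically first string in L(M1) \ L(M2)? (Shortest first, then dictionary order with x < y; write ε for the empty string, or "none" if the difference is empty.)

xxyy

The string xxyy is accepted by M1 but not by M2.
No shorter string lies in the difference, and xxyy is the lexicographically first length-4 string in L(M1) \ L(M2).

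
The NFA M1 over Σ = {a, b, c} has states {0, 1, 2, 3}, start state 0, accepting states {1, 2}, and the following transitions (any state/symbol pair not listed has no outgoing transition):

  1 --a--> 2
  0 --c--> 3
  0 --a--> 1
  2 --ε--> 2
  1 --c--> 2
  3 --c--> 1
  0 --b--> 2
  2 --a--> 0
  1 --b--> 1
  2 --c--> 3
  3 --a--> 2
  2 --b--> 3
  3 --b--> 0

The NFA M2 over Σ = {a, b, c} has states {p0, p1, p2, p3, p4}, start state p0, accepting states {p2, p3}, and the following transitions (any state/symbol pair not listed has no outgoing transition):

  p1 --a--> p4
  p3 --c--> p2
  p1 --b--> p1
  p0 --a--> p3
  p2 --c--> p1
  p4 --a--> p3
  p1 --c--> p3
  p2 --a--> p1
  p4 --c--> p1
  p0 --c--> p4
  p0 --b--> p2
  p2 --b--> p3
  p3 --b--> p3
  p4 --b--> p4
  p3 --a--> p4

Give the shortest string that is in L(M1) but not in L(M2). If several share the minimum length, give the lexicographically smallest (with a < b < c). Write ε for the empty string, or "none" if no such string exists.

The string aa is accepted by M1 but not by M2.
No shorter string lies in the difference, and aa is the lexicographically first length-2 string in L(M1) \ L(M2).

aa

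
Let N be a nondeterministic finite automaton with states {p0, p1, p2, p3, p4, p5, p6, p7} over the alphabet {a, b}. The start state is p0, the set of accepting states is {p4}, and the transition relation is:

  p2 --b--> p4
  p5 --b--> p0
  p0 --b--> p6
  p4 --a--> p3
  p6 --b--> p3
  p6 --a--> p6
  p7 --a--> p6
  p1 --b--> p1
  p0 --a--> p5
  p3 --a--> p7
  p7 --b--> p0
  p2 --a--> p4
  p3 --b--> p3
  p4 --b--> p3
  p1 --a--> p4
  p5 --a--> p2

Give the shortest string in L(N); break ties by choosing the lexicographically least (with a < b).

A breadth-first search from p0 reaches an accepting state first via the path p0 → p5 → p2 → p4 on input aaa.
No string of length < 3 is accepted (BFS exhausts all shorter strings without reaching an accepting state), and aaa is the lexicographically least accepting string of length 3.

aaa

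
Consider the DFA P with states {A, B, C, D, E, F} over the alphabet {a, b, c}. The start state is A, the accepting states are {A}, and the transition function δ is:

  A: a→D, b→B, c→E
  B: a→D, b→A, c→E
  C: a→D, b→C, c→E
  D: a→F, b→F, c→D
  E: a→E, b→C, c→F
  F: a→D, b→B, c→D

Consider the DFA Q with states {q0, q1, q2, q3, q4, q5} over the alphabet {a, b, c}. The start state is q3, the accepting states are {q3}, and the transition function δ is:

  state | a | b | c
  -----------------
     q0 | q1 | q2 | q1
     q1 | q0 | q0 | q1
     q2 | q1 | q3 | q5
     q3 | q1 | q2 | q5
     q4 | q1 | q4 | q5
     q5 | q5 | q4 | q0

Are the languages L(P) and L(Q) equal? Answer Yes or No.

Exploring the product automaton P × Q from the start pair (A, q3), following both machines on each input symbol, reaches 6 state pairs: (A, q3), (D, q1), (B, q2), (E, q5), (F, q0), (C, q4).
P accepts in {A} and Q accepts in {q3}. In every reachable pair the two components are either both accepting — (A, q3) — or both non-accepting, so no string is accepted by exactly one of the machines: L(P) \ L(Q) and L(Q) \ L(P) are both empty.
Hence every string is accepted by P iff it is accepted by Q, and the two languages coincide.

Yes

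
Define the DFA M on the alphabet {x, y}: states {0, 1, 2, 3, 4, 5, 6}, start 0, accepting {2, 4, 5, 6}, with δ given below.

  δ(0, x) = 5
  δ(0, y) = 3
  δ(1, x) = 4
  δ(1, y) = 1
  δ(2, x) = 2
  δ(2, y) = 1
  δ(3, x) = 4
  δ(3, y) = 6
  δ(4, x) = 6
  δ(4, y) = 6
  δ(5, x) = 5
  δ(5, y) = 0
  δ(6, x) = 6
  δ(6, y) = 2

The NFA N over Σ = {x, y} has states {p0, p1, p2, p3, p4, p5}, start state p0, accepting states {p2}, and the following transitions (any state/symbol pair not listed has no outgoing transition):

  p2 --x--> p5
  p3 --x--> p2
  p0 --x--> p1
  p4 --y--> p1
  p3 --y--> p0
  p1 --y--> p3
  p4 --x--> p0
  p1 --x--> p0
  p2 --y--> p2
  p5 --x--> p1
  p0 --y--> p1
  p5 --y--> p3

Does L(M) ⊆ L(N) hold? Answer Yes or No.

The string x is in L(M) but not in L(N).
So L(M) ⊄ L(N).

No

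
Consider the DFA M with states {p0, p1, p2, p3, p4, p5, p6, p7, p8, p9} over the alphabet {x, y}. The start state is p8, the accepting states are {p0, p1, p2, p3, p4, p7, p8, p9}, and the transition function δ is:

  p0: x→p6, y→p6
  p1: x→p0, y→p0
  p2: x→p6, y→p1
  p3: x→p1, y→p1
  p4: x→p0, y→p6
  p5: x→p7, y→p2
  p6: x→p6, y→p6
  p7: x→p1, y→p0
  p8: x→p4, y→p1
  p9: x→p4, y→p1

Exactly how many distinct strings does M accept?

The useful subgraph on states {p0, p1, p4, p8} is acyclic, so L(M) is finite; the longest accepting path visits 3 useful states, giving maximum string length 2.
Counting accepting paths from p8 by length: 1 of length 0, 2 of length 1, 3 of length 2. Total 6.

6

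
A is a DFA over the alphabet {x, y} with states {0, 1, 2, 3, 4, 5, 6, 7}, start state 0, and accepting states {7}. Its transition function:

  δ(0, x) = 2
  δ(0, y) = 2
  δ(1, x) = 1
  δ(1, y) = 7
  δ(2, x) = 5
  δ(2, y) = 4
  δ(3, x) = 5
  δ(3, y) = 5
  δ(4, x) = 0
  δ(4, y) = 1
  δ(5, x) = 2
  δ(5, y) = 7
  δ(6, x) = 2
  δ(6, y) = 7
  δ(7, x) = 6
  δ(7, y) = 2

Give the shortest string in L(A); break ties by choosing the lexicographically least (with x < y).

A breadth-first search from 0 reaches an accepting state first via the path 0 → 2 → 5 → 7 on input xxy.
No string of length < 3 is accepted (BFS exhausts all shorter strings without reaching an accepting state), and xxy is the lexicographically least accepting string of length 3.

xxy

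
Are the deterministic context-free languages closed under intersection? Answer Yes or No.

No

DCFLs are closed under complement (normalise the DPDA to read all of its input, then flip the verdict). If they were also closed under intersection, De Morgan would make them closed under union; but {aⁿbⁿ : n≥0} and {aⁿb²ⁿ : n≥0} are DCFLs (push the a's; pop one per b, respectively one per two b's) whose union no deterministic PDA accepts: a DPDA for it would have a single run on aⁿb²ⁿ, accepting after the prefix aⁿbⁿ and accepting again after n more b's; an ordinary PDA that simulates it on a's and b's and, at any moment when it is accepting, may switch to reading only a fresh letter c while feeding each c to the simulation as a b, would accept aⁱbʲcᵏ (k≥1) exactly when both aⁱbʲ and aⁱbʲ⁺ᵏ are in the language, i.e. its language intersected with the regular set a*b*c⁺ would be exactly {aⁿbⁿcⁿ : n≥1} — impossible, since context-free languages are closed under intersection with regular sets and {aⁿbⁿcⁿ} is not context-free.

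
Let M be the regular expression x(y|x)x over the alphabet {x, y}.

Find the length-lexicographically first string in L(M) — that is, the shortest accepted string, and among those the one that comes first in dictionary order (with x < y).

xxx

By inspection of the expression, no string of length less than 3 matches, and xxx is the lexicographically first match of length 3.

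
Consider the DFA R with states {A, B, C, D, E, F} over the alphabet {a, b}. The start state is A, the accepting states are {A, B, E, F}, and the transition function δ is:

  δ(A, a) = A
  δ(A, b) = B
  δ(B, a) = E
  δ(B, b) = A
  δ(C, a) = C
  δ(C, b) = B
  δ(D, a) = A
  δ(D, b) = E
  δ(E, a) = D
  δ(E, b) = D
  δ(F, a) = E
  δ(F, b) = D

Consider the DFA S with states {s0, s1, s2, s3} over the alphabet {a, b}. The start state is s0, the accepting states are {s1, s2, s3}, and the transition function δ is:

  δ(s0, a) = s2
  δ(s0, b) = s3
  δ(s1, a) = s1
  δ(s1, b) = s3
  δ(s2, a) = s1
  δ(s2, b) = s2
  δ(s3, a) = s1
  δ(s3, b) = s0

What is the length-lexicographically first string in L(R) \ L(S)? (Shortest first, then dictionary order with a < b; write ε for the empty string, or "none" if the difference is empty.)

ε

The empty string ε is accepted by R but not by S.
Since ε is the unique shortest string, it is the required witness.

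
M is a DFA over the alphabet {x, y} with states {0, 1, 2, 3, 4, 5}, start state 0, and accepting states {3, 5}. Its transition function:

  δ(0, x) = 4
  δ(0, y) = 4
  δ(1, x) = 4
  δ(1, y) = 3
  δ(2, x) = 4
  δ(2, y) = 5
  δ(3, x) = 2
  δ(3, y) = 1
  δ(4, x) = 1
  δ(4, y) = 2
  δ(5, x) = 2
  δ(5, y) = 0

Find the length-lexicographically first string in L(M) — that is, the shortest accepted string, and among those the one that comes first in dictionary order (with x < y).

A breadth-first search from 0 reaches an accepting state first via the path 0 → 4 → 1 → 3 on input xxy.
No string of length < 3 is accepted (BFS exhausts all shorter strings without reaching an accepting state), and xxy is the lexicographically least accepting string of length 3.

xxy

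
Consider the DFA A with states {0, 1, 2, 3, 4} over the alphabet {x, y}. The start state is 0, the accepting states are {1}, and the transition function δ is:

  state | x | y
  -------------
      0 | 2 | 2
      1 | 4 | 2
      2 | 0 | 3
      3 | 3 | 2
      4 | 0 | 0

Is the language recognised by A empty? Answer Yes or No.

Yes

The states reachable from the start state are {0, 2, 3}.
None of the accepting states {1} is reachable, so no string is accepted and L(A) = ∅.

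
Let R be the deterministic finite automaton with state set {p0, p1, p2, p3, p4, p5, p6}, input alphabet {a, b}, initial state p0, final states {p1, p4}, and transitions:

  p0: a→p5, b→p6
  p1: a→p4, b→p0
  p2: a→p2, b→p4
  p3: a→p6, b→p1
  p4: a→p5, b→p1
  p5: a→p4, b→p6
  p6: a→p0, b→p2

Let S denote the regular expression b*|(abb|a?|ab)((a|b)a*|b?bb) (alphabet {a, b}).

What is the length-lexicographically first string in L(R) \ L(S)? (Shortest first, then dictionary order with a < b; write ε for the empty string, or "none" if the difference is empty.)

The string aab is accepted by R but not by S.
No shorter string lies in the difference, and aab is the lexicographically first length-3 string in L(R) \ L(S).

aab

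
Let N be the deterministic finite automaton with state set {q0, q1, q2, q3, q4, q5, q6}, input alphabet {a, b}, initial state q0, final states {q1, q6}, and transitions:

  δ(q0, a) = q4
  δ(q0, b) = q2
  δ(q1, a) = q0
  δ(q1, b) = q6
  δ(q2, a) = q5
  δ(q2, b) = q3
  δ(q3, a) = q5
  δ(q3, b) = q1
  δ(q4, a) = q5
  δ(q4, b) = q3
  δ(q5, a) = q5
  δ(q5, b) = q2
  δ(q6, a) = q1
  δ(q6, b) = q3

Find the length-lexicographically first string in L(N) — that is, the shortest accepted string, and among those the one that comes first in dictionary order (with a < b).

abb

A breadth-first search from q0 reaches an accepting state first via the path q0 → q4 → q3 → q1 on input abb.
No string of length < 3 is accepted (BFS exhausts all shorter strings without reaching an accepting state), and abb is the lexicographically least accepting string of length 3.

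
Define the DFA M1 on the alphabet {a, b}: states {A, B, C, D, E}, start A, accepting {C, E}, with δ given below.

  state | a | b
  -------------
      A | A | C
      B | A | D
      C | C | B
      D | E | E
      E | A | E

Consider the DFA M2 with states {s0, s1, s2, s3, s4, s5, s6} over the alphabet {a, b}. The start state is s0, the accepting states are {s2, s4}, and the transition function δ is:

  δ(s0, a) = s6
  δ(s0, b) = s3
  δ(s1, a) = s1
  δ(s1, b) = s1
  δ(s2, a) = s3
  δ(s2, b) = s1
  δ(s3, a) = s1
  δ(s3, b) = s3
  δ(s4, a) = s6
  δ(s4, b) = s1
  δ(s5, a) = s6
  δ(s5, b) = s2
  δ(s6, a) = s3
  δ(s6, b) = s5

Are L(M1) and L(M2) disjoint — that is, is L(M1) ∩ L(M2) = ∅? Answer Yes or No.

Exploring the product automaton M1 × M2 from the start pair (A, s0), following both machines on each input symbol, reaches 17 state pairs: (A, s0), (A, s6), (C, s3), (A, s3), (C, s5), (C, s1), (B, s3), (A, s1), (C, s6), (B, s2), (B, s1), (D, s3), (B, s5), (D, s1), (E, s1), (E, s3), (D, s2).
M1 accepts in {C, E} and M2 accepts in {s2, s4}; no reachable pair has both components accepting, so no string drives both machines to acceptance simultaneously and L(M1) ∩ L(M2) = ∅.
So no string is accepted by both, and the intersection is empty.

Yes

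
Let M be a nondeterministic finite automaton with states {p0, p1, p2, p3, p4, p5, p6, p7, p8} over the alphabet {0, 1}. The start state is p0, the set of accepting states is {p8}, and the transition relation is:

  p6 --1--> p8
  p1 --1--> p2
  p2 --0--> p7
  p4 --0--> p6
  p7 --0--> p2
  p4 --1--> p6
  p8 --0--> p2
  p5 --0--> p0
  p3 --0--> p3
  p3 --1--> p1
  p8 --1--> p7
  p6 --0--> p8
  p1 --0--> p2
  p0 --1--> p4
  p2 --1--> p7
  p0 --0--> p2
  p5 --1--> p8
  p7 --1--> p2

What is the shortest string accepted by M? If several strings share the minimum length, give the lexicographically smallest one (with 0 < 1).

A breadth-first search from p0 reaches an accepting state first via the path p0 → p4 → p6 → p8 on input 100.
No string of length < 3 is accepted (BFS exhausts all shorter strings without reaching an accepting state), and 100 is the lexicographically least accepting string of length 3.

100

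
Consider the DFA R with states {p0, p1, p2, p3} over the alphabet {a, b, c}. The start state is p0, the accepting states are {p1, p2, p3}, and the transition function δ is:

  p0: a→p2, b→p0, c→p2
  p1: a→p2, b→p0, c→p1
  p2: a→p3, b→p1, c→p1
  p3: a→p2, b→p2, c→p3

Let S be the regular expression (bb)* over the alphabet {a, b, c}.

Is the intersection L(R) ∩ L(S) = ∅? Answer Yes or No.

Yes

Converting the expression S to a DFA (subset construction, then merging equivalent states) gives the minimal DFA with states {s0, s1, s2}, start state s0, accepting states {s0} and transitions s0: a→s1, b→s2, c→s1; s1: a→s1, b→s1, c→s1; s2: a→s1, b→s0, c→s1.
Exploring the product automaton R × S from the start pair (p0, s0), following both machines on each input symbol, reaches 6 state pairs: (p0, s0), (p2, s1), (p0, s2), (p3, s1), (p1, s1), (p0, s1).
R accepts in {p1, p2, p3} and S accepts in {s0}; no reachable pair has both components accepting, so no string drives both machines to acceptance simultaneously and L(R) ∩ L(S) = ∅.
So no string is accepted by both, and the intersection is empty.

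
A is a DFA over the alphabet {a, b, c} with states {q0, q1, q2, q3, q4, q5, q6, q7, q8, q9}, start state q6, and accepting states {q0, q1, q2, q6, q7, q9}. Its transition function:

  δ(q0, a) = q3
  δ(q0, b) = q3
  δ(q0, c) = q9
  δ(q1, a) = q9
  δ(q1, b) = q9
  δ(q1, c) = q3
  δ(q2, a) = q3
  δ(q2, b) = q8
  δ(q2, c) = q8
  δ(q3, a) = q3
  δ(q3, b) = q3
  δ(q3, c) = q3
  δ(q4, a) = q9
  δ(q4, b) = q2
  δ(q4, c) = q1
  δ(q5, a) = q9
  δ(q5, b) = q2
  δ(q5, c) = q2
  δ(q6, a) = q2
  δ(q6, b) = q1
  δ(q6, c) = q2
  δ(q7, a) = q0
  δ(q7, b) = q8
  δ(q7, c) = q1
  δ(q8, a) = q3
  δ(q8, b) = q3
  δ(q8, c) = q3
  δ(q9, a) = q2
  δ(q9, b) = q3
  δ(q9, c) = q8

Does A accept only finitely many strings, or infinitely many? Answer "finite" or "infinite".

The useful states (reachable from q6 and able to reach an accepting state) are {q1, q2, q6, q9}.
Restricted to these states the transition graph has no cycle, so every accepting path has bounded length and L is finite.

finite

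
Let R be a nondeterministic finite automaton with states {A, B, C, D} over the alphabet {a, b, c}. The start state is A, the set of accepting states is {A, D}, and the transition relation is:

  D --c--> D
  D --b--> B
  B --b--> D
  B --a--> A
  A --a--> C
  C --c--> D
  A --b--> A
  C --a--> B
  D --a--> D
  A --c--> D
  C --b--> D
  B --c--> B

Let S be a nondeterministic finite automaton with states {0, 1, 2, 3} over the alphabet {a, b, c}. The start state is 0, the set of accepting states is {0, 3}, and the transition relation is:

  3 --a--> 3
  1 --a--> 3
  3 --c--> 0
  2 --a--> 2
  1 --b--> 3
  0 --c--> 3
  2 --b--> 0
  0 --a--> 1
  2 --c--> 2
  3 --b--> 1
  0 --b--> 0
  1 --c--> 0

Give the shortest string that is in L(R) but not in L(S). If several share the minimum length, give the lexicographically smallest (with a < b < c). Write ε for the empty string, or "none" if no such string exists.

aab

The string aab is accepted by R but not by S.
No shorter string lies in the difference, and aab is the lexicographically first length-3 string in L(R) \ L(S).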